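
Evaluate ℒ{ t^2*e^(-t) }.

2/(s + 1)^3

L{e^(-t)} = 1/(s + 1).
Then apply L{t^2·g(t)} = (-1)^2 d^2/ds^2[H(s)] with H(s) = 1/(s + 1):
differentiating 2 times and applying the sign gives 2/(s + 1)^3.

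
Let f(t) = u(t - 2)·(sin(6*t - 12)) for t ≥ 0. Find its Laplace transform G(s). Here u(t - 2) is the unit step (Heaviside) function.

By the second shifting theorem, L{u(t - c)·g(t - c)} = e^(-cs)·H(s) with c = 2 and H(s) = L{g(t)}.
L{sin(6t)} = 6/(s^2 + 36).

G(s) = 6*exp(-2*s)/(s^2 + 36)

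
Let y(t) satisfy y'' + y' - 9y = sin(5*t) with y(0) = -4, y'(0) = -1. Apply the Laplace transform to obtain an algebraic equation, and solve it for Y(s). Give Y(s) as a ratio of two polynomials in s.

Y(s) = (-4*s^3 - 5*s^2 - 100*s - 120)/(s^4 + s^3 + 16*s^2 + 25*s - 225)

Laplace-transform each side.
Using L{y''} = s^2 Y - s·y(0) - y'(0) and L{y'} = sY - y(0), with y(0) = -4, y'(0) = -1, the left side becomes (s^2 + s - 9)Y - (-4*s - 5).
The right side is L{sin(5*t)} = 5/(s^2 + 25).
So (s^2 + s - 9)Y = 5/(s^2 + 25) + (-4*s - 5).
Solve for Y(s) and write it as one ratio of polynomials.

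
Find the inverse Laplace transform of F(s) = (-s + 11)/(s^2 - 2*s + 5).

Complete the square in the denominator: s^2 - 2*s + 5 = (s - 1)^2 + 2^2.
Split the numerator to match: -s + 11 = -1·(s - 1) + 5·2.
Invert each term: -1·(s - 1)/((s - 1)^2 + 4) ↔ -e^(t)cos(2t); 5·2/((s - 1)^2 + 4) ↔ 5e^(t)sin(2t).

5*exp(t)*sin(2*t) - exp(t)*cos(2*t)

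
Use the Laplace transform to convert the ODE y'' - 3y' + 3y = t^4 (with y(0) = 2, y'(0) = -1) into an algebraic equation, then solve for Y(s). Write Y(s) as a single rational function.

Transform both sides with L{·}.
The derivative rules (L{y''} = s^2 Y - s·y(0) - y'(0) and L{y'} = sY - y(0), with y(0) = 2, y'(0) = -1) turn the left side into (s^2 - 3*s + 3)Y - (2*s - 7).
The right side is L{t^4} = 24/s^5.
So (s^2 - 3*s + 3)Y = 24/s^5 + (2*s - 7).
Solve for Y(s) and write it as one ratio of polynomials.

Y(s) = (2*s^6 - 7*s^5 + 24)/(s^7 - 3*s^6 + 3*s^5)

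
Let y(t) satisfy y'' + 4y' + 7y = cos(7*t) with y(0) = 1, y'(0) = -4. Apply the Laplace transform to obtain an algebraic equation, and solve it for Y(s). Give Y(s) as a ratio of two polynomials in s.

Apply the Laplace transform to the equation.
With L{y''} = s^2 Y - s·y(0) - y'(0) and L{y'} = sY - y(0), with y(0) = 1, y'(0) = -4: the LHS transforms to (s^2 + 4*s + 7)Y - (s).
The right side is L{cos(7*t)} = s/(s^2 + 49).
So (s^2 + 4*s + 7)Y = s/(s^2 + 49) + (s).
Solve for Y(s) and write it as one ratio of polynomials.

Y(s) = (s^3 + 50*s)/(s^4 + 4*s^3 + 56*s^2 + 196*s + 343)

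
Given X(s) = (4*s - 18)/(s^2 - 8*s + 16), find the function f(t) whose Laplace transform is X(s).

Factor the denominator: s^2 - 8*s + 16 = (s - 4)^2.
Partial fraction decomposition gives [4/(s - 4)] + [-2/(s - 4)^2].
Invert each term: 4/(s - 4) ↔ 4e^(4t); -2/(s - 4)^2 ↔ -2t·e^(4t).

f(t) = -2*t*exp(4*t) + 4*exp(4*t)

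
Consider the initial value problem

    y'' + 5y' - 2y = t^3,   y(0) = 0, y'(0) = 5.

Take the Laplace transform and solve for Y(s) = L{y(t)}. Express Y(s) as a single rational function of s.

Y(s) = (5*s^4 + 6)/(s^6 + 5*s^5 - 2*s^4)

Apply the Laplace transform to the equation.
With L{y''} = s^2 Y - s·y(0) - y'(0) and L{y'} = sY - y(0), with y(0) = 0, y'(0) = 5: the LHS transforms to (s^2 + 5*s - 2)Y - (5).
The right side is L{t^3} = 6/s^4.
So (s^2 + 5*s - 2)Y = 6/s^4 + (5).
Divide through and combine into a single rational function.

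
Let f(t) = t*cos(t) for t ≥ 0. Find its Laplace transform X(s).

X(s) = (s - 1)*(s + 1)/(s^2 + 1)^2

L{cos(t)} = s/(s^2 + 1).
Then apply L{t·g(t)} = -d/ds[G(s)] with G(s) = s/(s^2 + 1):
differentiating 1 time and applying the sign gives (s - 1)*(s + 1)/(s^2 + 1)^2.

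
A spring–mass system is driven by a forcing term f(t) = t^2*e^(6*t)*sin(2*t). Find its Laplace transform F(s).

F(s) = 4*(3*s^2 - 36*s + 104)/(s^2 - 12*s + 40)^3

L{sin(2t)} = 2/(s^2 + 4).
Multiplying by e^(6t) shifts s → s - 6, so L{e^(6*t)*sin(2*t)} = 2/((s - 6)^2 + 4).
Then apply L{t^2·g(t)} = (-1)^2 d^2/ds^2[G(s)] with G(s) = 2/((s - 6)^2 + 4):
differentiating 2 times and applying the sign gives 4*(3*s^2 - 36*s + 104)/(s^2 - 12*s + 40)^3.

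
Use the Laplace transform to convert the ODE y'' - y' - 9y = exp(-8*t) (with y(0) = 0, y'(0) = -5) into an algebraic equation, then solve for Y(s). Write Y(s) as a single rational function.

Y(s) = (-5*s - 39)/(s^3 + 7*s^2 - 17*s - 72)

Laplace-transform each side.
The derivative rules (L{y''} = s^2 Y - s·y(0) - y'(0) and L{y'} = sY - y(0), with y(0) = 0, y'(0) = -5) turn the left side into (s^2 - s - 9)Y - (-5).
The right side is L{exp(-8*t)} = 1/(s + 8).
So (s^2 - s - 9)Y = 1/(s + 8) + (-5).
Divide through and combine into a single rational function.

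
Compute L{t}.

s^(-2)

L{t} = 1!/s^2 = 1/s^2.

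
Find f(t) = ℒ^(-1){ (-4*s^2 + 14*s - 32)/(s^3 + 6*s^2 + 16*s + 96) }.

f(t) = 2*sin(4*t) + cos(4*t) - 5*exp(-6*t)

Factor the denominator: s^3 + 6*s^2 + 16*s + 96 = (s + 6)*(s^2 + 16).
Partial fraction decomposition gives [-5/(s + 6)] + [s/(s^2 + 16)] + [8/(s^2 + 16)].
Invert each term: -5/(s + 6) ↔ -5e^(-6t); 1·s/(s^2 + 16) ↔ cos(4t); 2·4/(s^2 + 16) ↔ 2sin(4t).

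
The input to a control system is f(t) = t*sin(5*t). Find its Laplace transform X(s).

L{sin(5t)} = 5/(s^2 + 25).
Then apply L{t·g(t)} = -d/ds[G(s)] with G(s) = 5/(s^2 + 25):
differentiating 1 time and applying the sign gives 10*s/(s^2 + 25)^2.

X(s) = 10*s/(s^2 + 25)^2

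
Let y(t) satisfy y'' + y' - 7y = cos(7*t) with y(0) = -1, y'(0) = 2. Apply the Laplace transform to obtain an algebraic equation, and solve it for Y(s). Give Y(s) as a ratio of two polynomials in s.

Transform both sides with L{·}.
Using L{y''} = s^2 Y - s·y(0) - y'(0) and L{y'} = sY - y(0), with y(0) = -1, y'(0) = 2, the left side becomes (s^2 + s - 7)Y - (-s + 1).
The right side is L{cos(7*t)} = s/(s^2 + 49).
So (s^2 + s - 7)Y = s/(s^2 + 49) + (-s + 1).
Divide through and combine into a single rational function.

Y(s) = (-s^3 + s^2 - 48*s + 49)/(s^4 + s^3 + 42*s^2 + 49*s - 343)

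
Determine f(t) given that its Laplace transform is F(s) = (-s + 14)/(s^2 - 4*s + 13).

Complete the square in the denominator: s^2 - 4*s + 13 = (s - 2)^2 + 3^2.
Split the numerator to match: -s + 14 = -1·(s - 2) + 4·3.
Invert each term: -1·(s - 2)/((s - 2)^2 + 9) ↔ -e^(2t)cos(3t); 4·3/((s - 2)^2 + 9) ↔ 4e^(2t)sin(3t).

f(t) = 4*exp(2*t)*sin(3*t) - exp(2*t)*cos(3*t)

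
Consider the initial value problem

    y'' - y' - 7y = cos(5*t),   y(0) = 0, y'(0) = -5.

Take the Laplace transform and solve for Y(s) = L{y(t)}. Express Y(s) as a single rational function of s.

Laplace-transform each side.
Using L{y''} = s^2 Y - s·y(0) - y'(0) and L{y'} = sY - y(0), with y(0) = 0, y'(0) = -5, the left side becomes (s^2 - s - 7)Y - (-5).
The right side is L{cos(5*t)} = s/(s^2 + 25).
So (s^2 - s - 7)Y = s/(s^2 + 25) + (-5).
Divide through and combine into a single rational function.

Y(s) = (-5*s^2 + s - 125)/(s^4 - s^3 + 18*s^2 - 25*s - 175)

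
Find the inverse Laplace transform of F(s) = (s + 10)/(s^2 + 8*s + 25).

Complete the square in the denominator: s^2 + 8*s + 25 = (s + 4)^2 + 3^2.
Split the numerator to match: s + 10 = 1·(s + 4) + 2·3.
Invert each term: 1·(s + 4)/((s + 4)^2 + 9) ↔ e^(-4t)cos(3t); 2·3/((s + 4)^2 + 9) ↔ 2e^(-4t)sin(3t).

2*exp(-4*t)*sin(3*t) + exp(-4*t)*cos(3*t)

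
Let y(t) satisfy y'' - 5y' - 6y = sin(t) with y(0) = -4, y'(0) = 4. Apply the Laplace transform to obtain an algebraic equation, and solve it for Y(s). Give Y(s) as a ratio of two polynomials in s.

Laplace-transform each side.
The derivative rules (L{y''} = s^2 Y - s·y(0) - y'(0) and L{y'} = sY - y(0), with y(0) = -4, y'(0) = 4) turn the left side into (s^2 - 5*s - 6)Y - (-4*s + 24).
The right side is L{sin(t)} = 1/(s^2 + 1).
So (s^2 - 5*s - 6)Y = 1/(s^2 + 1) + (-4*s + 24).
Divide through and combine into a single rational function.

Y(s) = (-4*s^3 + 24*s^2 - 4*s + 25)/(s^4 - 5*s^3 - 5*s^2 - 5*s - 6)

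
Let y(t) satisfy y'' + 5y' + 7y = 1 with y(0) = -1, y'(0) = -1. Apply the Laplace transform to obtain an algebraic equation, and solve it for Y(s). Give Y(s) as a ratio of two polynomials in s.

Apply the Laplace transform to the equation.
With L{y''} = s^2 Y - s·y(0) - y'(0) and L{y'} = sY - y(0), with y(0) = -1, y'(0) = -1: the LHS transforms to (s^2 + 5*s + 7)Y - (-s - 6).
The right side is L{1} = 1/s.
So (s^2 + 5*s + 7)Y = 1/s + (-s - 6).
Isolate Y and clear denominators.

Y(s) = (-s^2 - 6*s + 1)/(s^3 + 5*s^2 + 7*s)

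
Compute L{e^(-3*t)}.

1/(s + 3)

L{e^(-3t)} = 1/(s + 3).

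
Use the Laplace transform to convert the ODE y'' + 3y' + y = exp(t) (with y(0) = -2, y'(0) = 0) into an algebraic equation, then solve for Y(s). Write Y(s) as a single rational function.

Y(s) = (-2*s^2 - 4*s + 7)/(s^3 + 2*s^2 - 2*s - 1)

Transform both sides with L{·}.
Using L{y''} = s^2 Y - s·y(0) - y'(0) and L{y'} = sY - y(0), with y(0) = -2, y'(0) = 0, the left side becomes (s^2 + 3*s + 1)Y - (-2*s - 6).
The right side is L{exp(t)} = 1/(s - 1).
So (s^2 + 3*s + 1)Y = 1/(s - 1) + (-2*s - 6).
Isolate Y and clear denominators.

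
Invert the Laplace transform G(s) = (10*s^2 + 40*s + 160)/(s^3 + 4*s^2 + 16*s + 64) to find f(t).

Factor the denominator: s^3 + 4*s^2 + 16*s + 64 = (s + 4)*(s^2 + 16).
Partial fraction decomposition gives [5/(s + 4)] + [5*s/(s^2 + 16)] + [20/(s^2 + 16)].
Invert each term: 5/(s + 4) ↔ 5e^(-4t); 5·s/(s^2 + 16) ↔ 5cos(4t); 5·4/(s^2 + 16) ↔ 5sin(4t).

f(t) = 5*sin(4*t) + 5*cos(4*t) + 5*exp(-4*t)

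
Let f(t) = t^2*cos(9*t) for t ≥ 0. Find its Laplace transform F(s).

F(s) = 2*s*(s^2 - 243)/(s^2 + 81)^3

L{cos(9t)} = s/(s^2 + 81).
Then apply L{t^2·g(t)} = (-1)^2 d^2/ds^2[G(s)] with G(s) = s/(s^2 + 81):
differentiating 2 times and applying the sign gives 2*s*(s^2 - 243)/(s^2 + 81)^3.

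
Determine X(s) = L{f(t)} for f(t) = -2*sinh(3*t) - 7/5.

X(s) = -6/(s^2 - 9) - 7/(5*s)

By linearity of the Laplace transform, transform each term separately.
(-2)·[L{sinh(3t)} = 3/(s^2 - 9)]; L{-7/5} = (-7/5)/s.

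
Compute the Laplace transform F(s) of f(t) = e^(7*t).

F(s) = 1/(s - 7)

L{e^(7t)} = 1/(s - 7).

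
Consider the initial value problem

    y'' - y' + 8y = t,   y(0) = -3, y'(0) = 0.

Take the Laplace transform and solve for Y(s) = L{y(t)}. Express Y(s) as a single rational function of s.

Apply the Laplace transform to the equation.
The derivative rules (L{y''} = s^2 Y - s·y(0) - y'(0) and L{y'} = sY - y(0), with y(0) = -3, y'(0) = 0) turn the left side into (s^2 - s + 8)Y - (-3*s + 3).
The right side is L{t} = s^(-2).
So (s^2 - s + 8)Y = s^(-2) + (-3*s + 3).
Solve for Y(s) and write it as one ratio of polynomials.

Y(s) = (-3*s^3 + 3*s^2 + 1)/(s^4 - s^3 + 8*s^2)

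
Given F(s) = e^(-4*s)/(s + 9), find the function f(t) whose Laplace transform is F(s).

f(t) = Heaviside(t - 4)*(exp(-9*t + 36))

The factor e^(-4s) signals a time shift by c = 4 (second shifting theorem).
L{e^(-9t)} = 1/(s + 9), so L^-1{1/(s + 9)} = e^(-9*t).
Hence the inverse is u(t - 4) times that function evaluated at t - 4.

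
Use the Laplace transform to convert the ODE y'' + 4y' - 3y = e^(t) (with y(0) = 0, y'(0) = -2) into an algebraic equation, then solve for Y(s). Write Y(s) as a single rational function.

Y(s) = (-2*s + 3)/(s^3 + 3*s^2 - 7*s + 3)

Laplace-transform each side.
The derivative rules (L{y''} = s^2 Y - s·y(0) - y'(0) and L{y'} = sY - y(0), with y(0) = 0, y'(0) = -2) turn the left side into (s^2 + 4*s - 3)Y - (-2).
The right side is L{e^(t)} = 1/(s - 1).
So (s^2 + 4*s - 3)Y = 1/(s - 1) + (-2).
Solve for Y(s) and write it as one ratio of polynomials.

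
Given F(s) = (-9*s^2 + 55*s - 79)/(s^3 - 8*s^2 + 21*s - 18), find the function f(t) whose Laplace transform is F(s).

f(t) = 5*t*exp(3*t) - 4*exp(3*t) - 5*exp(2*t)

Factor the denominator: s^3 - 8*s^2 + 21*s - 18 = (s - 3)^2*(s - 2).
Partial fraction decomposition gives [-4/(s - 3)] + [5/(s - 3)^2] + [-5/(s - 2)].
Invert each term: -4/(s - 3) ↔ -4e^(3t); 5/(s - 3)^2 ↔ 5t·e^(3t); -5/(s - 2) ↔ -5e^(2t).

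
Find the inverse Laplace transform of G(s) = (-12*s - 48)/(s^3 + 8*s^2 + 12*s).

-4 + 3*exp(-2*t) + exp(-6*t)

Factor the denominator: s^3 + 8*s^2 + 12*s = s*(s + 2)*(s + 6).
Partial fraction decomposition gives [3/(s + 2)] + [1/(s + 6)] + [-4/s].
Invert each term: 3/(s + 2) ↔ 3e^(-2t); 1/(s + 6) ↔ e^(-6t); -4/(s - 0) ↔ -4e^(0t).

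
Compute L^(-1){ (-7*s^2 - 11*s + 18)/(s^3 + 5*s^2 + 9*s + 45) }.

3*sin(3*t) - 4*cos(3*t) - 3*exp(-5*t)

Factor the denominator: s^3 + 5*s^2 + 9*s + 45 = (s + 5)*(s^2 + 9).
Partial fraction decomposition gives [-3/(s + 5)] + [-4*s/(s^2 + 9)] + [9/(s^2 + 9)].
Invert each term: -3/(s + 5) ↔ -3e^(-5t); -4·s/(s^2 + 9) ↔ -4cos(3t); 3·3/(s^2 + 9) ↔ 3sin(3t).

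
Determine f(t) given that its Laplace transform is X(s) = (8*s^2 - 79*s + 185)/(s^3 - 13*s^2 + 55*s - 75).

Factor the denominator: s^3 - 13*s^2 + 55*s - 75 = (s - 5)^2*(s - 3).
Partial fraction decomposition gives [3/(s - 5)] + [-5/(s - 5)^2] + [5/(s - 3)].
Invert each term: 3/(s - 5) ↔ 3e^(5t); -5/(s - 5)^2 ↔ -5t·e^(5t); 5/(s - 3) ↔ 5e^(3t).

f(t) = -5*t*exp(5*t) + 3*exp(5*t) + 5*exp(3*t)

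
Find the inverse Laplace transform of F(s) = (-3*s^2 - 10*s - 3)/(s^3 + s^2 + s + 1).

Factor the denominator: s^3 + s^2 + s + 1 = (s + 1)*(s^2 + 1).
Partial fraction decomposition gives [2/(s + 1)] + [-5*s/(s^2 + 1)] + [-5/(s^2 + 1)].
Invert each term: 2/(s + 1) ↔ 2e^(-t); -5·s/(s^2 + 1) ↔ -5cos(t); -5·1/(s^2 + 1) ↔ -5sin(t).

-5*sin(t) - 5*cos(t) + 2*exp(-t)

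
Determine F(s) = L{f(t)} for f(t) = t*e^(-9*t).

F(s) = (s + 9)^(-2)

L{e^(-9t)} = 1/(s + 9).
Then apply L{t·g(t)} = -d/ds[G(s)] with G(s) = 1/(s + 9):
differentiating 1 time and applying the sign gives (s + 9)^(-2).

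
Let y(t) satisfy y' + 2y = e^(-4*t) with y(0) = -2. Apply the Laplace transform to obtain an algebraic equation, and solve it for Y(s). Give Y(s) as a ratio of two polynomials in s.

Laplace-transform each side.
With L{y'} = sY - y(0) = sY - (-2): the LHS transforms to (s + 2)Y - (-2).
The right side is L{e^(-4*t)} = 1/(s + 4).
So (s + 2)Y = 1/(s + 4) + (-2).
Isolate Y and clear denominators.

Y(s) = (-2*s - 7)/(s^2 + 6*s + 8)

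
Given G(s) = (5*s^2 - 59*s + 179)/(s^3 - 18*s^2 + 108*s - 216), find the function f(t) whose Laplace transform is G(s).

f(t) = 5*t^2*exp(6*t)/2 + t*exp(6*t) + 5*exp(6*t)

Factor the denominator: s^3 - 18*s^2 + 108*s - 216 = (s - 6)^3.
Partial fraction decomposition gives [5/(s - 6)] + [(s - 6)^(-2)] + [5/(s - 6)^3].
Invert each term: 5/(s - 6) ↔ 5e^(6t); 1/(s - 6)^2 ↔ t·e^(6t); 5/(s - 6)^3 ↔ (5/2)t^2·e^(6t).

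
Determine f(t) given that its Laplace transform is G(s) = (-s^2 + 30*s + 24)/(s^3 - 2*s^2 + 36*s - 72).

f(t) = 2*exp(2*t) + 4*sin(6*t) - 3*cos(6*t)

Factor the denominator: s^3 - 2*s^2 + 36*s - 72 = (s - 2)*(s^2 + 36).
Partial fraction decomposition gives [2/(s - 2)] + [-3*s/(s^2 + 36)] + [24/(s^2 + 36)].
Invert each term: 2/(s - 2) ↔ 2e^(2t); -3·s/(s^2 + 36) ↔ -3cos(6t); 4·6/(s^2 + 36) ↔ 4sin(6t).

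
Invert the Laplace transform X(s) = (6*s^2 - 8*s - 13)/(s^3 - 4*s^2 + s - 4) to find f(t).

Factor the denominator: s^3 - 4*s^2 + s - 4 = (s - 4)*(s^2 + 1).
Partial fraction decomposition gives [3/(s - 4)] + [3*s/(s^2 + 1)] + [4/(s^2 + 1)].
Invert each term: 3/(s - 4) ↔ 3e^(4t); 3·s/(s^2 + 1) ↔ 3cos(t); 4·1/(s^2 + 1) ↔ 4sin(t).

f(t) = 3*exp(4*t) + 4*sin(t) + 3*cos(t)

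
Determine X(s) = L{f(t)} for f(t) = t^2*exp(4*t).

L{e^(4t)} = 1/(s - 4).
Then apply L{t^2·g(t)} = (-1)^2 d^2/ds^2[G(s)] with G(s) = 1/(s - 4):
differentiating 2 times and applying the sign gives 2/(s - 4)^3.

X(s) = 2/(s - 4)^3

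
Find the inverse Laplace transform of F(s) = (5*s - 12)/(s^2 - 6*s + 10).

Complete the square in the denominator: s^2 - 6*s + 10 = (s - 3)^2 + 1^2.
Split the numerator to match: 5*s - 12 = 5·(s - 3) + 3·1.
Invert each term: 5·(s - 3)/((s - 3)^2 + 1) ↔ 5e^(3t)cos(t); 3·1/((s - 3)^2 + 1) ↔ 3e^(3t)sin(t).

3*exp(3*t)*sin(t) + 5*exp(3*t)*cos(t)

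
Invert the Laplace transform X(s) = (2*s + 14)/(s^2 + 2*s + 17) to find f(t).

Complete the square in the denominator: s^2 + 2*s + 17 = (s + 1)^2 + 4^2.
Split the numerator to match: 2*s + 14 = 2·(s + 1) + 3·4.
Invert each term: 2·(s + 1)/((s + 1)^2 + 16) ↔ 2e^(-t)cos(4t); 3·4/((s + 1)^2 + 16) ↔ 3e^(-t)sin(4t).

f(t) = 3*exp(-t)*sin(4*t) + 2*exp(-t)*cos(4*t)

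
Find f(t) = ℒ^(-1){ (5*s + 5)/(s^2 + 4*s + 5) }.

f(t) = -5*exp(-2*t)*sin(t) + 5*exp(-2*t)*cos(t)

Complete the square in the denominator: s^2 + 4*s + 5 = (s + 2)^2 + 1^2.
Split the numerator to match: 5*s + 5 = 5·(s + 2) - 5·1.
Invert each term: 5·(s + 2)/((s + 2)^2 + 1) ↔ 5e^(-2t)cos(t); -5·1/((s + 2)^2 + 1) ↔ -5e^(-2t)sin(t).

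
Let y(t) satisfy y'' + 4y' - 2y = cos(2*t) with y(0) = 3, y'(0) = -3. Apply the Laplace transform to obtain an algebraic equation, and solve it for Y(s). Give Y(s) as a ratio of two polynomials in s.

Y(s) = (3*s^3 + 9*s^2 + 13*s + 36)/(s^4 + 4*s^3 + 2*s^2 + 16*s - 8)

Apply the Laplace transform to the equation.
The derivative rules (L{y''} = s^2 Y - s·y(0) - y'(0) and L{y'} = sY - y(0), with y(0) = 3, y'(0) = -3) turn the left side into (s^2 + 4*s - 2)Y - (3*s + 9).
The right side is L{cos(2*t)} = s/(s^2 + 4).
So (s^2 + 4*s - 2)Y = s/(s^2 + 4) + (3*s + 9).
Solve for Y(s) and write it as one ratio of polynomials.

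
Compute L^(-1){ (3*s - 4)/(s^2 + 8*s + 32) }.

Complete the square in the denominator: s^2 + 8*s + 32 = (s + 4)^2 + 4^2.
Split the numerator to match: 3*s - 4 = 3·(s + 4) - 4·4.
Invert each term: 3·(s + 4)/((s + 4)^2 + 16) ↔ 3e^(-4t)cos(4t); -4·4/((s + 4)^2 + 16) ↔ -4e^(-4t)sin(4t).

-4*exp(-4*t)*sin(4*t) + 3*exp(-4*t)*cos(4*t)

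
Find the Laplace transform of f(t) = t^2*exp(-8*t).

2/(s + 8)^3

L{e^(-8t)} = 1/(s + 8).
Then apply L{t^2·g(t)} = (-1)^2 d^2/ds^2[G(s)] with G(s) = 1/(s + 8):
differentiating 2 times and applying the sign gives 2/(s + 8)^3.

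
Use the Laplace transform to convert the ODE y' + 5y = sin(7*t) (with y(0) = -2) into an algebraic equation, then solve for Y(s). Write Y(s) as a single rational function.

Take the Laplace transform of both sides.
The derivative rules (L{y'} = sY - y(0) = sY - (-2)) turn the left side into (s + 5)Y - (-2).
The right side is L{sin(7*t)} = 7/(s^2 + 49).
So (s + 5)Y = 7/(s^2 + 49) + (-2).
Solve for Y(s) and write it as one ratio of polynomials.

Y(s) = (-2*s^2 - 91)/(s^3 + 5*s^2 + 49*s + 245)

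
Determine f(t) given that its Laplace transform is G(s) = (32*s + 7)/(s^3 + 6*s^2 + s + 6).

f(t) = 2*sin(t) + 5*cos(t) - 5*exp(-6*t)

Factor the denominator: s^3 + 6*s^2 + s + 6 = (s + 6)*(s^2 + 1).
Partial fraction decomposition gives [-5/(s + 6)] + [5*s/(s^2 + 1)] + [2/(s^2 + 1)].
Invert each term: -5/(s + 6) ↔ -5e^(-6t); 5·s/(s^2 + 1) ↔ 5cos(t); 2·1/(s^2 + 1) ↔ 2sin(t).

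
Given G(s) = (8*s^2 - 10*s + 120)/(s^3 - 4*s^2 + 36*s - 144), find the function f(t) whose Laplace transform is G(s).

f(t) = 4*exp(4*t) + sin(6*t) + 4*cos(6*t)

Factor the denominator: s^3 - 4*s^2 + 36*s - 144 = (s - 4)*(s^2 + 36).
Partial fraction decomposition gives [4/(s - 4)] + [4*s/(s^2 + 36)] + [6/(s^2 + 36)].
Invert each term: 4/(s - 4) ↔ 4e^(4t); 4·s/(s^2 + 36) ↔ 4cos(6t); 1·6/(s^2 + 36) ↔ sin(6t).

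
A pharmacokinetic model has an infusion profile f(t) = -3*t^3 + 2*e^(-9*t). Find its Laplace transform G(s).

G(s) = 2/(s + 9) - 18/s^4

Apply the Laplace transform termwise.
(2)·[L{e^(-9t)} = 1/(s + 9)]; (-3)·[L{t^3} = 3!/s^4 = 6/s^4].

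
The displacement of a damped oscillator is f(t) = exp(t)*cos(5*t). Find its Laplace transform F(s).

L{cos(5t)} = s/(s^2 + 25).
By the first shifting theorem, multiplying by e^(t) replaces s with s - 1.

F(s) = (s - 1)/((s - 1)^2 + 25)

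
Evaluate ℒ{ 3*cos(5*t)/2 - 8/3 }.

3*s/(2*(s^2 + 25)) - 8/(3*s)

By linearity of the Laplace transform, transform each term separately.
L{-8/3} = (-8/3)/s; (3/2)·[L{cos(5t)} = s/(s^2 + 25)].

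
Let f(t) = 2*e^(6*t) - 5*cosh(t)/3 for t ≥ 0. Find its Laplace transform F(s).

Apply the Laplace transform termwise.
(-5/3)·[L{cosh(t)} = s/(s^2 - 1)]; (2)·[L{e^(6t)} = 1/(s - 6)].

F(s) = -5*s/(3*(s^2 - 1)) + 2/(s - 6)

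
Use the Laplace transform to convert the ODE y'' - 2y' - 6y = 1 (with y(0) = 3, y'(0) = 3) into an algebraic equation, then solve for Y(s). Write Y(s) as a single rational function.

Y(s) = (3*s^2 - 3*s + 1)/(s^3 - 2*s^2 - 6*s)

Take the Laplace transform of both sides.
The derivative rules (L{y''} = s^2 Y - s·y(0) - y'(0) and L{y'} = sY - y(0), with y(0) = 3, y'(0) = 3) turn the left side into (s^2 - 2*s - 6)Y - (3*s - 3).
The right side is L{1} = 1/s.
So (s^2 - 2*s - 6)Y = 1/s + (3*s - 3).
Isolate Y and clear denominators.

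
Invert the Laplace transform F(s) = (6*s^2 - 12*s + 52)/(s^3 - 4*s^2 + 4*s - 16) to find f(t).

Factor the denominator: s^3 - 4*s^2 + 4*s - 16 = (s - 4)*(s^2 + 4).
Partial fraction decomposition gives [5/(s - 4)] + [s/(s^2 + 4)] + [-8/(s^2 + 4)].
Invert each term: 5/(s - 4) ↔ 5e^(4t); 1·s/(s^2 + 4) ↔ cos(2t); -4·2/(s^2 + 4) ↔ -4sin(2t).

f(t) = 5*exp(4*t) - 4*sin(2*t) + cos(2*t)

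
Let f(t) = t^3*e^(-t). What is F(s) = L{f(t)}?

F(s) = 6/(s + 1)^4

L{t^3} = 3!/s^4 = 6/s^4.
By the first shifting theorem, multiplying by e^(-t) replaces s with s + 1.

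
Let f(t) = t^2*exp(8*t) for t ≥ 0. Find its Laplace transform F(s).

F(s) = 2/(s - 8)^3

L{e^(8t)} = 1/(s - 8).
Then apply L{t^2·g(t)} = (-1)^2 d^2/ds^2[G(s)] with G(s) = 1/(s - 8):
differentiating 2 times and applying the sign gives 2/(s - 8)^3.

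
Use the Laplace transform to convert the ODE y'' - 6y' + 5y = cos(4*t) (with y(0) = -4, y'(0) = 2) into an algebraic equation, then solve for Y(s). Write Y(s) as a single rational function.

Transform both sides with L{·}.
With L{y''} = s^2 Y - s·y(0) - y'(0) and L{y'} = sY - y(0), with y(0) = -4, y'(0) = 2: the LHS transforms to (s^2 - 6*s + 5)Y - (-4*s + 26).
The right side is L{cos(4*t)} = s/(s^2 + 16).
So (s^2 - 6*s + 5)Y = s/(s^2 + 16) + (-4*s + 26).
Divide through and combine into a single rational function.

Y(s) = (-4*s^3 + 26*s^2 - 63*s + 416)/(s^4 - 6*s^3 + 21*s^2 - 96*s + 80)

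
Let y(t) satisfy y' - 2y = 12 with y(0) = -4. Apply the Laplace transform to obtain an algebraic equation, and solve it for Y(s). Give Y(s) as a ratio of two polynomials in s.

Take the Laplace transform of both sides.
The derivative rules (L{y'} = sY - y(0) = sY - (-4)) turn the left side into (s - 2)Y - (-4).
The right side is L{12} = 12/s.
So (s - 2)Y = 12/s + (-4).
Solve for Y(s) and write it as one ratio of polynomials.

Y(s) = (-4*s + 12)/(s^2 - 2*s)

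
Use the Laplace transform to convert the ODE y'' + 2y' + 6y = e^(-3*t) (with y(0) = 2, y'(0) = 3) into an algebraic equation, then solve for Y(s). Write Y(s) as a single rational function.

Apply the Laplace transform to the equation.
The derivative rules (L{y''} = s^2 Y - s·y(0) - y'(0) and L{y'} = sY - y(0), with y(0) = 2, y'(0) = 3) turn the left side into (s^2 + 2*s + 6)Y - (2*s + 7).
The right side is L{e^(-3*t)} = 1/(s + 3).
So (s^2 + 2*s + 6)Y = 1/(s + 3) + (2*s + 7).
Isolate Y and clear denominators.

Y(s) = (2*s^2 + 13*s + 22)/(s^3 + 5*s^2 + 12*s + 18)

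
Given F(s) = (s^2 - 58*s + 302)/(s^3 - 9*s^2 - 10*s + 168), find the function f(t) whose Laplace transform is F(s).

f(t) = -5*exp(7*t) + exp(6*t) + 5*exp(-4*t)

Factor the denominator: s^3 - 9*s^2 - 10*s + 168 = (s - 7)*(s - 6)*(s + 4).
Partial fraction decomposition gives [-5/(s - 7)] + [5/(s + 4)] + [1/(s - 6)].
Invert each term: -5/(s - 7) ↔ -5e^(7t); 5/(s + 4) ↔ 5e^(-4t); 1/(s - 6) ↔ e^(6t).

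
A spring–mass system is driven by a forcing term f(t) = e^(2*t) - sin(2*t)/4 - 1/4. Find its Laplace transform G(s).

G(s) = -1/(2*(s^2 + 4)) + 1/(s - 2) - 1/(4*s)

The transform is linear, so treat each term independently.
L{e^(2t)} = 1/(s - 2); (-1/4)·[L{sin(2t)} = 2/(s^2 + 4)]; L{-1/4} = (-1/4)/s.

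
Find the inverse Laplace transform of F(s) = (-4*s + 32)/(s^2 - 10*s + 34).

4*exp(5*t)*sin(3*t) - 4*exp(5*t)*cos(3*t)

Complete the square in the denominator: s^2 - 10*s + 34 = (s - 5)^2 + 3^2.
Split the numerator to match: -4*s + 32 = -4·(s - 5) + 4·3.
Invert each term: -4·(s - 5)/((s - 5)^2 + 9) ↔ -4e^(5t)cos(3t); 4·3/((s - 5)^2 + 9) ↔ 4e^(5t)sin(3t).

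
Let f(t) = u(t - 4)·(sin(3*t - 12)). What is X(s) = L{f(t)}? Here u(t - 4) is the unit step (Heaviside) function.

X(s) = 3*exp(-4*s)/(s^2 + 9)

By the second shifting theorem, L{u(t - c)·g(t - c)} = e^(-cs)·G(s) with c = 4 and G(s) = L{g(t)}.
L{sin(3t)} = 3/(s^2 + 9).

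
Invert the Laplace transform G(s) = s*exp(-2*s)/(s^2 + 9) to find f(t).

The factor e^(-2s) signals a time shift by c = 2 (second shifting theorem).
L{cos(3t)} = s/(s^2 + 9), so L^-1{s/(s^2 + 9)} = cos(3*t).
Hence the inverse is u(t - 2) times that function evaluated at t - 2.

f(t) = Heaviside(t - 2)*(cos(3*t - 6))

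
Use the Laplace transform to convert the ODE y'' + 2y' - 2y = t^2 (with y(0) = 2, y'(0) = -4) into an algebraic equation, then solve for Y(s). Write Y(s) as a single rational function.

Apply the Laplace transform to the equation.
With L{y''} = s^2 Y - s·y(0) - y'(0) and L{y'} = sY - y(0), with y(0) = 2, y'(0) = -4: the LHS transforms to (s^2 + 2*s - 2)Y - (2*s).
The right side is L{t^2} = 2/s^3.
So (s^2 + 2*s - 2)Y = 2/s^3 + (2*s).
Divide through and combine into a single rational function.

Y(s) = (2*s^4 + 2)/(s^5 + 2*s^4 - 2*s^3)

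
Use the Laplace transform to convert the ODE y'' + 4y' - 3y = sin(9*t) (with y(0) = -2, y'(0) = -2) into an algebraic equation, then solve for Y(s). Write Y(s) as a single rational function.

Y(s) = (-2*s^3 - 10*s^2 - 162*s - 801)/(s^4 + 4*s^3 + 78*s^2 + 324*s - 243)

Transform both sides with L{·}.
The derivative rules (L{y''} = s^2 Y - s·y(0) - y'(0) and L{y'} = sY - y(0), with y(0) = -2, y'(0) = -2) turn the left side into (s^2 + 4*s - 3)Y - (-2*s - 10).
The right side is L{sin(9*t)} = 9/(s^2 + 81).
So (s^2 + 4*s - 3)Y = 9/(s^2 + 81) + (-2*s - 10).
Isolate Y and clear denominators.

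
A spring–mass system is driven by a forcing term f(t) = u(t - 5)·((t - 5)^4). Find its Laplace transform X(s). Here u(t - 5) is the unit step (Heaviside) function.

X(s) = 24*exp(-5*s)/s^5

By the second shifting theorem, L{u(t - c)·g(t - c)} = e^(-cs)·G(s) with c = 5 and G(s) = L{g(t)}.
L{t^4} = 4!/s^5 = 24/s^5.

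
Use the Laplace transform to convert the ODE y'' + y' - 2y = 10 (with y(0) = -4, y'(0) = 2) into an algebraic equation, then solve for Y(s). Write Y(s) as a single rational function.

Take the Laplace transform of both sides.
Using L{y''} = s^2 Y - s·y(0) - y'(0) and L{y'} = sY - y(0), with y(0) = -4, y'(0) = 2, the left side becomes (s^2 + s - 2)Y - (-4*s - 2).
The right side is L{10} = 10/s.
So (s^2 + s - 2)Y = 10/s + (-4*s - 2).
Divide through and combine into a single rational function.

Y(s) = (-4*s^2 - 2*s + 10)/(s^3 + s^2 - 2*s)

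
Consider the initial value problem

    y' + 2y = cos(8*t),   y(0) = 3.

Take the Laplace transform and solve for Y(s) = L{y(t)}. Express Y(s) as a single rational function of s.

Y(s) = (3*s^2 + s + 192)/(s^3 + 2*s^2 + 64*s + 128)

Take the Laplace transform of both sides.
The derivative rules (L{y'} = sY - y(0) = sY - 3) turn the left side into (s + 2)Y - (3).
The right side is L{cos(8*t)} = s/(s^2 + 64).
So (s + 2)Y = s/(s^2 + 64) + (3).
Divide through and combine into a single rational function.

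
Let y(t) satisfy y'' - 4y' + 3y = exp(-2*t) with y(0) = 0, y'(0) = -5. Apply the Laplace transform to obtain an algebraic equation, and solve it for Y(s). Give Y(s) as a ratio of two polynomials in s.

Y(s) = (-5*s - 9)/(s^3 - 2*s^2 - 5*s + 6)

Apply the Laplace transform to the equation.
Using L{y''} = s^2 Y - s·y(0) - y'(0) and L{y'} = sY - y(0), with y(0) = 0, y'(0) = -5, the left side becomes (s^2 - 4*s + 3)Y - (-5).
The right side is L{exp(-2*t)} = 1/(s + 2).
So (s^2 - 4*s + 3)Y = 1/(s + 2) + (-5).
Divide through and combine into a single rational function.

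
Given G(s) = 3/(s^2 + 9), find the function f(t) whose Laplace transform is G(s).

Since L{sin(3t)} = 3/(s^2 + 9), the inverse is sin(3*t).

f(t) = sin(3*t)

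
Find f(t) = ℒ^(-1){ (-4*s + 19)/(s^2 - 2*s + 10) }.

Complete the square in the denominator: s^2 - 2*s + 10 = (s - 1)^2 + 3^2.
Split the numerator to match: -4*s + 19 = -4·(s - 1) + 5·3.
Invert each term: -4·(s - 1)/((s - 1)^2 + 9) ↔ -4e^(t)cos(3t); 5·3/((s - 1)^2 + 9) ↔ 5e^(t)sin(3t).

f(t) = 5*exp(t)*sin(3*t) - 4*exp(t)*cos(3*t)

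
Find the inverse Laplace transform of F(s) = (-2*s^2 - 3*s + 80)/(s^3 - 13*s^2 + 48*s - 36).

-2*t*exp(6*t) - 5*exp(6*t) + 3*exp(t)

Factor the denominator: s^3 - 13*s^2 + 48*s - 36 = (s - 6)^2*(s - 1).
Partial fraction decomposition gives [-5/(s - 6)] + [-2/(s - 6)^2] + [3/(s - 1)].
Invert each term: -5/(s - 6) ↔ -5e^(6t); -2/(s - 6)^2 ↔ -2t·e^(6t); 3/(s - 1) ↔ 3e^(t).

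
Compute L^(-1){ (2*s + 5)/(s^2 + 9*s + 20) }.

-3*exp(-4*t) + 5*exp(-5*t)

Factor the denominator: s^2 + 9*s + 20 = (s + 4)*(s + 5).
Partial fraction decomposition gives [5/(s + 5)] + [-3/(s + 4)].
Invert each term: 5/(s + 5) ↔ 5e^(-5t); -3/(s + 4) ↔ -3e^(-4t).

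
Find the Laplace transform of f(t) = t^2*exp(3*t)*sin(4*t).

8*(3*s^2 - 18*s + 11)/(s^2 - 6*s + 25)^3

L{sin(4t)} = 4/(s^2 + 16).
Multiplying by e^(3t) shifts s → s - 3, so L{exp(3*t)*sin(4*t)} = 4/((s - 3)^2 + 16).
Then apply L{t^2·g(t)} = (-1)^2 d^2/ds^2[H(s)] with H(s) = 4/((s - 3)^2 + 16):
differentiating 2 times and applying the sign gives 8*(3*s^2 - 18*s + 11)/(s^2 - 6*s + 25)^3.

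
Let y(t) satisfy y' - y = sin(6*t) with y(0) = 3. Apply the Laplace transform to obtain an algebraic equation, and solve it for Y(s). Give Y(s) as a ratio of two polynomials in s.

Laplace-transform each side.
The derivative rules (L{y'} = sY - y(0) = sY - 3) turn the left side into (s - 1)Y - (3).
The right side is L{sin(6*t)} = 6/(s^2 + 36).
So (s - 1)Y = 6/(s^2 + 36) + (3).
Solve for Y(s) and write it as one ratio of polynomials.

Y(s) = (3*s^2 + 114)/(s^3 - s^2 + 36*s - 36)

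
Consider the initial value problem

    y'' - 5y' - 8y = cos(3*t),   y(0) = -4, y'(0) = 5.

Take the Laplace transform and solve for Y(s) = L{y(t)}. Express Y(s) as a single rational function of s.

Transform both sides with L{·}.
With L{y''} = s^2 Y - s·y(0) - y'(0) and L{y'} = sY - y(0), with y(0) = -4, y'(0) = 5: the LHS transforms to (s^2 - 5*s - 8)Y - (-4*s + 25).
The right side is L{cos(3*t)} = s/(s^2 + 9).
So (s^2 - 5*s - 8)Y = s/(s^2 + 9) + (-4*s + 25).
Isolate Y and clear denominators.

Y(s) = (-4*s^3 + 25*s^2 - 35*s + 225)/(s^4 - 5*s^3 + s^2 - 45*s - 72)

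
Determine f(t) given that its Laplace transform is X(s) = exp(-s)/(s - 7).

f(t) = Heaviside(t - 1)*(exp(7*t - 7))

The factor e^(-s) signals a time shift by c = 1 (second shifting theorem).
L{e^(7t)} = 1/(s - 7), so L^-1{1/(s - 7)} = exp(7*t).
Hence the inverse is u(t - 1) times that function evaluated at t - 1.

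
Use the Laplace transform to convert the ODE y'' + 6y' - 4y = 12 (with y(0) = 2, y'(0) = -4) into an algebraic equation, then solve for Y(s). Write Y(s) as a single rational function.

Y(s) = (2*s^2 + 8*s + 12)/(s^3 + 6*s^2 - 4*s)

Laplace-transform each side.
Using L{y''} = s^2 Y - s·y(0) - y'(0) and L{y'} = sY - y(0), with y(0) = 2, y'(0) = -4, the left side becomes (s^2 + 6*s - 4)Y - (2*s + 8).
The right side is L{12} = 12/s.
So (s^2 + 6*s - 4)Y = 12/s + (2*s + 8).
Isolate Y and clear denominators.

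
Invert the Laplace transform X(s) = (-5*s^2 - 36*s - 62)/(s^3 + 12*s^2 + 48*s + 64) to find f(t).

Factor the denominator: s^3 + 12*s^2 + 48*s + 64 = (s + 4)^3.
Partial fraction decomposition gives [-5/(s + 4)] + [4/(s + 4)^2] + [2/(s + 4)^3].
Invert each term: -5/(s + 4) ↔ -5e^(-4t); 4/(s + 4)^2 ↔ 4t·e^(-4t); 2/(s + 4)^3 ↔ (1)t^2·e^(-4t).

f(t) = t^2*exp(-4*t) + 4*t*exp(-4*t) - 5*exp(-4*t)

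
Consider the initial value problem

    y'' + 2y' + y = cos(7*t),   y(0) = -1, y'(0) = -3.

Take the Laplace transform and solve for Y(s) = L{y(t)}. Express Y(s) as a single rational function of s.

Laplace-transform each side.
Using L{y''} = s^2 Y - s·y(0) - y'(0) and L{y'} = sY - y(0), with y(0) = -1, y'(0) = -3, the left side becomes (s^2 + 2*s + 1)Y - (-s - 5).
The right side is L{cos(7*t)} = s/(s^2 + 49).
So (s^2 + 2*s + 1)Y = s/(s^2 + 49) + (-s - 5).
Divide through and combine into a single rational function.

Y(s) = (-s^3 - 5*s^2 - 48*s - 245)/(s^4 + 2*s^3 + 50*s^2 + 98*s + 49)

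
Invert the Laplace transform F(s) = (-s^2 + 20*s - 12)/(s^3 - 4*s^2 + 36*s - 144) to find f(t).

Factor the denominator: s^3 - 4*s^2 + 36*s - 144 = (s - 4)*(s^2 + 36).
Partial fraction decomposition gives [1/(s - 4)] + [-2*s/(s^2 + 36)] + [12/(s^2 + 36)].
Invert each term: 1/(s - 4) ↔ e^(4t); -2·s/(s^2 + 36) ↔ -2cos(6t); 2·6/(s^2 + 36) ↔ 2sin(6t).

f(t) = exp(4*t) + 2*sin(6*t) - 2*cos(6*t)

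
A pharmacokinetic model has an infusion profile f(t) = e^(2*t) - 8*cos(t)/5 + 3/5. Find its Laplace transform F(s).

F(s) = -8*s/(5*(s^2 + 1)) + 1/(s - 2) + 3/(5*s)

The transform is linear, so treat each term independently.
L{e^(2t)} = 1/(s - 2); L{3/5} = (3/5)/s; (-8/5)·[L{cos(t)} = s/(s^2 + 1)].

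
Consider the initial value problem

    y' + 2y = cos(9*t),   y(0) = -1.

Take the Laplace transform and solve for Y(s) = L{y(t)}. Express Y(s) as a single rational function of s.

Take the Laplace transform of both sides.
The derivative rules (L{y'} = sY - y(0) = sY - (-1)) turn the left side into (s + 2)Y - (-1).
The right side is L{cos(9*t)} = s/(s^2 + 81).
So (s + 2)Y = s/(s^2 + 81) + (-1).
Divide through and combine into a single rational function.

Y(s) = (-s^2 + s - 81)/(s^3 + 2*s^2 + 81*s + 162)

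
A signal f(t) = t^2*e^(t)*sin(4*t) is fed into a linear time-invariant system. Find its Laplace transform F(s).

F(s) = 8*(3*s^2 - 6*s - 13)/(s^2 - 2*s + 17)^3

L{sin(4t)} = 4/(s^2 + 16).
Multiplying by e^(t) shifts s → s - 1, so L{e^(t)*sin(4*t)} = 4/((s - 1)^2 + 16).
Then apply L{t^2·g(t)} = (-1)^2 d^2/ds^2[G(s)] with G(s) = 4/((s - 1)^2 + 16):
differentiating 2 times and applying the sign gives 8*(3*s^2 - 6*s - 13)/(s^2 - 2*s + 17)^3.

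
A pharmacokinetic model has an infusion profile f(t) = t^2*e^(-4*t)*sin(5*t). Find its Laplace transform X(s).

X(s) = 10*(3*s^2 + 24*s + 23)/(s^2 + 8*s + 41)^3

L{sin(5t)} = 5/(s^2 + 25).
Multiplying by e^(-4t) shifts s → s + 4, so L{e^(-4*t)*sin(5*t)} = 5/((s + 4)^2 + 25).
Then apply L{t^2·g(t)} = (-1)^2 d^2/ds^2[G(s)] with G(s) = 5/((s + 4)^2 + 25):
differentiating 2 times and applying the sign gives 10*(3*s^2 + 24*s + 23)/(s^2 + 8*s + 41)^3.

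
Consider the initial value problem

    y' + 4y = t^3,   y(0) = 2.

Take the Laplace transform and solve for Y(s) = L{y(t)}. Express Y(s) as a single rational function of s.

Y(s) = (2*s^4 + 6)/(s^5 + 4*s^4)

Laplace-transform each side.
With L{y'} = sY - y(0) = sY - 2: the LHS transforms to (s + 4)Y - (2).
The right side is L{t^3} = 6/s^4.
So (s + 4)Y = 6/s^4 + (2).
Solve for Y(s) and write it as one ratio of polynomials.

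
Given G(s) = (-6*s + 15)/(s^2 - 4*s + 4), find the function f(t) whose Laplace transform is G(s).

Factor the denominator: s^2 - 4*s + 4 = (s - 2)^2.
Partial fraction decomposition gives [-6/(s - 2)] + [3/(s - 2)^2].
Invert each term: -6/(s - 2) ↔ -6e^(2t); 3/(s - 2)^2 ↔ 3t·e^(2t).

f(t) = 3*t*exp(2*t) - 6*exp(2*t)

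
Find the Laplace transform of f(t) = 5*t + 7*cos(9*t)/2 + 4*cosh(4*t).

The transform is linear, so treat each term independently.
(5)·[L{t} = 1!/s^2 = 1/s^2]; (4)·[L{cosh(4t)} = s/(s^2 - 16)]; (7/2)·[L{cos(9t)} = s/(s^2 + 81)].

7*s/(2*(s^2 + 81)) + 4*s/(s^2 - 16) + 5/s^2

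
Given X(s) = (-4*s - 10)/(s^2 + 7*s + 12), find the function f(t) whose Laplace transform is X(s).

f(t) = 2*exp(-3*t) - 6*exp(-4*t)

Factor the denominator: s^2 + 7*s + 12 = (s + 3)*(s + 4).
Partial fraction decomposition gives [2/(s + 3)] + [-6/(s + 4)].
Invert each term: 2/(s + 3) ↔ 2e^(-3t); -6/(s + 4) ↔ -6e^(-4t).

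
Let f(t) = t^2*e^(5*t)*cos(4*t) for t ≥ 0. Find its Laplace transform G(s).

G(s) = 2*(s - 5)*(s^2 - 10*s - 23)/(s^2 - 10*s + 41)^3

L{cos(4t)} = s/(s^2 + 16).
Multiplying by e^(5t) shifts s → s - 5, so L{e^(5*t)*cos(4*t)} = (s - 5)/((s - 5)^2 + 16).
Then apply L{t^2·g(t)} = (-1)^2 d^2/ds^2[H(s)] with H(s) = (s - 5)/((s - 5)^2 + 16):
differentiating 2 times and applying the sign gives 2*(s - 5)*(s^2 - 10*s - 23)/(s^2 - 10*s + 41)^3.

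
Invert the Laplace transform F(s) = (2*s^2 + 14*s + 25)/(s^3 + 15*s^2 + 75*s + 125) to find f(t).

Factor the denominator: s^3 + 15*s^2 + 75*s + 125 = (s + 5)^3.
Partial fraction decomposition gives [2/(s + 5)] + [-6/(s + 5)^2] + [5/(s + 5)^3].
Invert each term: 2/(s + 5) ↔ 2e^(-5t); -6/(s + 5)^2 ↔ -6t·e^(-5t); 5/(s + 5)^3 ↔ (5/2)t^2·e^(-5t).

f(t) = 5*t^2*exp(-5*t)/2 - 6*t*exp(-5*t) + 2*exp(-5*t)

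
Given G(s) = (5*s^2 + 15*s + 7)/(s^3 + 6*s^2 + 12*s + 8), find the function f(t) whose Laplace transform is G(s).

Factor the denominator: s^3 + 6*s^2 + 12*s + 8 = (s + 2)^3.
Partial fraction decomposition gives [5/(s + 2)] + [-5/(s + 2)^2] + [-3/(s + 2)^3].
Invert each term: 5/(s + 2) ↔ 5e^(-2t); -5/(s + 2)^2 ↔ -5t·e^(-2t); -3/(s + 2)^3 ↔ (-3/2)t^2·e^(-2t).

f(t) = -3*t^2*exp(-2*t)/2 - 5*t*exp(-2*t) + 5*exp(-2*t)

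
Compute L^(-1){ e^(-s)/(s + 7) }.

The factor e^(-s) signals a time shift by c = 1 (second shifting theorem).
L{e^(-7t)} = 1/(s + 7), so L^-1{1/(s + 7)} = e^(-7*t).
Hence the inverse is u(t - 1) times that function evaluated at t - 1.

Heaviside(t - 1)*(exp(-7*t + 7))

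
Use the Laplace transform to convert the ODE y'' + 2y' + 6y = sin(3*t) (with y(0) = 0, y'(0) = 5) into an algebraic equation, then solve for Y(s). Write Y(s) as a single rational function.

Transform both sides with L{·}.
The derivative rules (L{y''} = s^2 Y - s·y(0) - y'(0) and L{y'} = sY - y(0), with y(0) = 0, y'(0) = 5) turn the left side into (s^2 + 2*s + 6)Y - (5).
The right side is L{sin(3*t)} = 3/(s^2 + 9).
So (s^2 + 2*s + 6)Y = 3/(s^2 + 9) + (5).
Divide through and combine into a single rational function.

Y(s) = (5*s^2 + 48)/(s^4 + 2*s^3 + 15*s^2 + 18*s + 54)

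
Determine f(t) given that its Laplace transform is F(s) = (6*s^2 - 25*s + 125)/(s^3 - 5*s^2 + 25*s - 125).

f(t) = 3*exp(5*t) - 2*sin(5*t) + 3*cos(5*t)

Factor the denominator: s^3 - 5*s^2 + 25*s - 125 = (s - 5)*(s^2 + 25).
Partial fraction decomposition gives [3/(s - 5)] + [3*s/(s^2 + 25)] + [-10/(s^2 + 25)].
Invert each term: 3/(s - 5) ↔ 3e^(5t); 3·s/(s^2 + 25) ↔ 3cos(5t); -2·5/(s^2 + 25) ↔ -2sin(5t).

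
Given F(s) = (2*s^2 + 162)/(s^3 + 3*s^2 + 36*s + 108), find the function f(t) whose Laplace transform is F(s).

f(t) = sin(6*t) - 2*cos(6*t) + 4*exp(-3*t)

Factor the denominator: s^3 + 3*s^2 + 36*s + 108 = (s + 3)*(s^2 + 36).
Partial fraction decomposition gives [4/(s + 3)] + [-2*s/(s^2 + 36)] + [6/(s^2 + 36)].
Invert each term: 4/(s + 3) ↔ 4e^(-3t); -2·s/(s^2 + 36) ↔ -2cos(6t); 1·6/(s^2 + 36) ↔ sin(6t).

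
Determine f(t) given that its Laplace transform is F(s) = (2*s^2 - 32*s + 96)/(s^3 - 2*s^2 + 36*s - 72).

f(t) = exp(2*t) - 5*sin(6*t) + cos(6*t)

Factor the denominator: s^3 - 2*s^2 + 36*s - 72 = (s - 2)*(s^2 + 36).
Partial fraction decomposition gives [1/(s - 2)] + [s/(s^2 + 36)] + [-30/(s^2 + 36)].
Invert each term: 1/(s - 2) ↔ e^(2t); 1·s/(s^2 + 36) ↔ cos(6t); -5·6/(s^2 + 36) ↔ -5sin(6t).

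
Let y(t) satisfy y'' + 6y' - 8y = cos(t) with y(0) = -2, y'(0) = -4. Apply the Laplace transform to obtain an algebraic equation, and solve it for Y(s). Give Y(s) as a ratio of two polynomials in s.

Transform both sides with L{·}.
With L{y''} = s^2 Y - s·y(0) - y'(0) and L{y'} = sY - y(0), with y(0) = -2, y'(0) = -4: the LHS transforms to (s^2 + 6*s - 8)Y - (-2*s - 16).
The right side is L{cos(t)} = s/(s^2 + 1).
So (s^2 + 6*s - 8)Y = s/(s^2 + 1) + (-2*s - 16).
Isolate Y and clear denominators.

Y(s) = (-2*s^3 - 16*s^2 - s - 16)/(s^4 + 6*s^3 - 7*s^2 + 6*s - 8)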